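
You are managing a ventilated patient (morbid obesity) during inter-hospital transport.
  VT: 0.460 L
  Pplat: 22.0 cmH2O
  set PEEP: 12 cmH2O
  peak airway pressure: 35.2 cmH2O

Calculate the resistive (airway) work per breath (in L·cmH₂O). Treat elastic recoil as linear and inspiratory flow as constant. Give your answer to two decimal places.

With constant inspiratory flow the resistive pressure is constant at PIP − Pplat = 35.2 − 22.0 = 13.2 cmH2O, so resistive work = 13.2 × 0.460 = 6.072 L·cmH2O.

6.07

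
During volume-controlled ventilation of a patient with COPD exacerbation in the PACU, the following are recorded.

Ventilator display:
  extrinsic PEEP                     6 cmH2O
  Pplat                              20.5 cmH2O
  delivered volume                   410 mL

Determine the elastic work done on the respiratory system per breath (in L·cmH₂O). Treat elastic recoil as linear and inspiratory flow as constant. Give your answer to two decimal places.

2.97

Elastic work ≈ ½ × (Pplat − PEEP) × Vt = 0.5 × (20.5 − 6) × 0.410 L = 0.5 × 14.5 × 0.410 = 2.973 L·cmH2O.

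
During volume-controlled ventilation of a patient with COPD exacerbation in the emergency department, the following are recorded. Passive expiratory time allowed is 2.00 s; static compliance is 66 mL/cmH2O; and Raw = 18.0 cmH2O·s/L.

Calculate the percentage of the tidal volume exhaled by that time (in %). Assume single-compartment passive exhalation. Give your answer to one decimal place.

τ = R × C = 18.0 × 66 mL/cmH2O = 18.0 × 0.066 L/cmH2O = 1.188 s.
Passive exhalation: V(t)/V₀ = e^(−t/τ) = e^(−2.00/1.188) = 0.1857.
Fraction exhaled = 1 − 0.1857 = 0.8143 → 81.43%.

81.4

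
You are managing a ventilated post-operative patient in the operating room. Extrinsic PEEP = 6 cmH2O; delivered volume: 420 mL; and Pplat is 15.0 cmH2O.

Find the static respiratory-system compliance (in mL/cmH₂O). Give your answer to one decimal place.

46.7

Cstat = Vt / (Pplat − PEEP) = 420 / (15.0 − 6) = 420 / 9.0 = 46.667 mL/cmH2O.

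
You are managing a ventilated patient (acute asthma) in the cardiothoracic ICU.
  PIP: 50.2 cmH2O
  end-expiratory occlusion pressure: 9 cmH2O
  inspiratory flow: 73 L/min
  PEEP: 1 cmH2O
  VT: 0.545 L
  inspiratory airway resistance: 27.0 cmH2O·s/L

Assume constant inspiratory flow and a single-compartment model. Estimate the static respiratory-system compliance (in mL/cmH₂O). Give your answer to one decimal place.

Flow: 73 L/min ÷ 60 = 1.2167 L/s.
Total PEEP = 9 cmH2O (set 1 + intrinsic 8); this is the baseline alveolar pressure.
Equation of motion (constant flow): PIP = Vt/C + R·V̇ + PEEP.
Vt/C = PIP − R·V̇ − PEEP = 50.2 − 27.0×1.2167 − 9 = 50.2 − 32.851 − 9 = 8.349 cmH2O.
C = Vt / 8.349 = 545 / 8.349 = 65.277 mL/cmH2O.

65.3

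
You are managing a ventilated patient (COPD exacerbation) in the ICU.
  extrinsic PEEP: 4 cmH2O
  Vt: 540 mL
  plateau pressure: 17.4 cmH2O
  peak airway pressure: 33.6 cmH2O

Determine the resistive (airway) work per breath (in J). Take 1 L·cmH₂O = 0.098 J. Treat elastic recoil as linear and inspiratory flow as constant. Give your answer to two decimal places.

0.86

With constant inspiratory flow the resistive pressure is constant at PIP − Pplat = 33.6 − 17.4 = 16.2 cmH2O, so resistive work = 16.2 × 0.540 = 8.748 L·cmH2O.
× 0.098 J/(L·cmH2O) → 0.8573 J.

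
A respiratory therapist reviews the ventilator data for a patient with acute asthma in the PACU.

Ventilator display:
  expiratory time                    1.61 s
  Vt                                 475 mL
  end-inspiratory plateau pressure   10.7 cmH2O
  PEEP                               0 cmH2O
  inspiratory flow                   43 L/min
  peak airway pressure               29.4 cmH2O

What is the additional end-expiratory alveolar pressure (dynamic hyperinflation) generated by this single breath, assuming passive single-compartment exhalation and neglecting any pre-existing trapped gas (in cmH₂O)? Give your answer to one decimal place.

2.7

Flow: 43 L/min ÷ 60 = 0.7167 L/s.
R = (PIP − Pplat)/V̇ = (29.4 − 10.7) / 0.7167 = 18.7/0.7167 = 26.092 cmH2O·s/L.
C = Vt/(Pplat − PEEP) = 475.0 / (10.7 − 0) = 475.0/10.7 = 44.393 mL/cmH2O.
τ = R × C = 26.092 × 0.04439 L/cmH2O = 1.158 s.
Fraction remaining = e^(−Te/τ) = e^(−1.61/1.158) = 0.249; trapped volume = 475.0 × 0.249 = 118.28 mL.
Additional alveolar pressure from trapping ≈ V_trapped / C = 118.28 / 44.393 = 2.664 cmH2O.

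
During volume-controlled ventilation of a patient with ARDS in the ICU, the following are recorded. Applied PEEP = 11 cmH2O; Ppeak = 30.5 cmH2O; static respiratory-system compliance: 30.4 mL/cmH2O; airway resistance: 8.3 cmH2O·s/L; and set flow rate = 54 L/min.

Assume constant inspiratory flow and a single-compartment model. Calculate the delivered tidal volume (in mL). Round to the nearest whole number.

Flow: 54 L/min ÷ 60 = 0.9 L/s.
Equation of motion (constant flow): PIP = Vt/C + R·V̇ + PEEP.
Vt/C = PIP − R·V̇ − PEEP = 30.5 − 7.47 − 11 = 12.03 cmH2O.
Vt = C × 12.03 = 30.4 × 12.03 = 365.71 mL.

366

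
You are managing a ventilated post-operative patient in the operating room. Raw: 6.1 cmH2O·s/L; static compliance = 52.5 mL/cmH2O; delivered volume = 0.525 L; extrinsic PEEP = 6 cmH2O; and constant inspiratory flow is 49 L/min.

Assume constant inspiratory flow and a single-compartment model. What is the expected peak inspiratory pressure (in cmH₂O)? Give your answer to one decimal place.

Flow: 49 L/min ÷ 60 = 0.8167 L/s.
Equation of motion (constant flow): PIP = Vt/C + R·V̇ + PEEP.
PIP = 525/52.5 + 6.1×0.8167 + 6 = 10.0 + 4.982 + 6 = 20.982 cmH2O.

21.0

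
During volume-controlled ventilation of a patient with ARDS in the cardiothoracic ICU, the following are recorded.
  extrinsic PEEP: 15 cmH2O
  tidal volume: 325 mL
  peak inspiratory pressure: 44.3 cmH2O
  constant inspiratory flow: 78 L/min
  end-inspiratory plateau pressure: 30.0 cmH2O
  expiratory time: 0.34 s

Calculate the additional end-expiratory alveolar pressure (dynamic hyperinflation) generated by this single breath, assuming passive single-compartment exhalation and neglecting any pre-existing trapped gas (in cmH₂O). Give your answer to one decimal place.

Flow: 78 L/min ÷ 60 = 1.3 L/s.
R = (PIP − Pplat)/V̇ = (44.3 − 30.0) / 1.3 = 14.3/1.3 = 11.0 cmH2O·s/L.
C = Vt/(Pplat − PEEP) = 325.0 / (30.0 − 15) = 325.0/15.0 = 21.667 mL/cmH2O.
τ = R × C = 11.0 × 0.02167 L/cmH2O = 0.2384 s.
Fraction remaining = e^(−Te/τ) = e^(−0.34/0.2384) = 0.2402; trapped volume = 325.0 × 0.2402 = 78.065 mL.
Additional alveolar pressure from trapping ≈ V_trapped / C = 78.065 / 21.667 = 3.603 cmH2O.

3.6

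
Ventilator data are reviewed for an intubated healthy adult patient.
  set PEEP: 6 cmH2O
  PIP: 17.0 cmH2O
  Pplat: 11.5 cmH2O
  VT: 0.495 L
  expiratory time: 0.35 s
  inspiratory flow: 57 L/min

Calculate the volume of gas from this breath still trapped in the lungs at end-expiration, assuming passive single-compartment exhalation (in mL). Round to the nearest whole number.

253

Flow: 57 L/min ÷ 60 = 0.95 L/s.
R = (PIP − Pplat)/V̇ = (17.0 − 11.5) / 0.95 = 5.5/0.95 = 5.789 cmH2O·s/L.
C = Vt/(Pplat − PEEP) = 495.0 / (11.5 − 6) = 495.0/5.5 = 90.0 mL/cmH2O.
τ = R × C = 5.789 × 0.09 L/cmH2O = 0.521 s.
Fraction remaining = e^(−Te/τ) = e^(−0.35/0.521) = 0.5108.
Trapped volume = 495.0 × 0.5108 = 252.85 mL.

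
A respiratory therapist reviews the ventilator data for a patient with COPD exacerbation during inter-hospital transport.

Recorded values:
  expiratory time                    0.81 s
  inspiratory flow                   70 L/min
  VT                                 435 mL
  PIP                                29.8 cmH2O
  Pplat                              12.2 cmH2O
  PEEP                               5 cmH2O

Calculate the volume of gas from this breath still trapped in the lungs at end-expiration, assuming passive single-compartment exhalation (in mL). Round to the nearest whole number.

179

Flow: 70 L/min ÷ 60 = 1.1667 L/s.
R = (PIP − Pplat)/V̇ = (29.8 − 12.2) / 1.1667 = 17.6/1.1667 = 15.085 cmH2O·s/L.
C = Vt/(Pplat − PEEP) = 435.0 / (12.2 − 5) = 435.0/7.2 = 60.417 mL/cmH2O.
τ = R × C = 15.085 × 0.06042 L/cmH2O = 0.9114 s.
Fraction remaining = e^(−Te/τ) = e^(−0.81/0.9114) = 0.4112.
Trapped volume = 435.0 × 0.4112 = 178.87 mL.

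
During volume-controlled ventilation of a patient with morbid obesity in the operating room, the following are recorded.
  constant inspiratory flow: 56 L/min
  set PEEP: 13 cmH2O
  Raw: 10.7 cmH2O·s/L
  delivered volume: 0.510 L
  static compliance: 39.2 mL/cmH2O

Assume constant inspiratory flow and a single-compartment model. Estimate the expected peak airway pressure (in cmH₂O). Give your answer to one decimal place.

Flow: 56 L/min ÷ 60 = 0.9333 L/s.
Equation of motion (constant flow): PIP = Vt/C + R·V̇ + PEEP.
PIP = 510/39.2 + 10.7×0.9333 + 13 = 13.01 + 9.986 + 13 = 35.996 cmH2O.

36.0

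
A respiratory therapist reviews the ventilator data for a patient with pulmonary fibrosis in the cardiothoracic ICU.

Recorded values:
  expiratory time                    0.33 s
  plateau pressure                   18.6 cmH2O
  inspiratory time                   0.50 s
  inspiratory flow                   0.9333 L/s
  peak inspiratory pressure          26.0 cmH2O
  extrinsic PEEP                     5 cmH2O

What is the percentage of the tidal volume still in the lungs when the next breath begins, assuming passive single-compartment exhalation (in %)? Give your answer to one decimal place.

29.7

Vt = flow × Ti = 0.9333 L/s × 0.50 s × 1000 mL/L = 466.65 mL.
R = (PIP − Pplat)/V̇ = (26.0 − 18.6) / 0.9333 = 7.4/0.9333 = 7.929 cmH2O·s/L.
C = Vt/(Pplat − PEEP) = 466.65 / (18.6 − 5) = 466.65/13.6 = 34.313 mL/cmH2O.
τ = R × C = 7.929 × 0.03431 L/cmH2O = 0.272 s.
Fraction remaining at end-expiration = e^(−Te/τ) = e^(−0.33/0.272) = 0.2972 → 29.72%.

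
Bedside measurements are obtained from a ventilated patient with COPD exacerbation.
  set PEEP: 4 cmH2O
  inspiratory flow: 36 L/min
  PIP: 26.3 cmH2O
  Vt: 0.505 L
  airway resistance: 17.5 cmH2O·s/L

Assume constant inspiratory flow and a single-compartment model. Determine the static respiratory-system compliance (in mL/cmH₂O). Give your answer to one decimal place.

Flow: 36 L/min ÷ 60 = 0.6 L/s.
Equation of motion (constant flow): PIP = Vt/C + R·V̇ + PEEP.
Vt/C = PIP − R·V̇ − PEEP = 26.3 − 17.5×0.6 − 4 = 26.3 − 10.5 − 4 = 11.8 cmH2O.
C = Vt / 11.8 = 505 / 11.8 = 42.797 mL/cmH2O.

42.8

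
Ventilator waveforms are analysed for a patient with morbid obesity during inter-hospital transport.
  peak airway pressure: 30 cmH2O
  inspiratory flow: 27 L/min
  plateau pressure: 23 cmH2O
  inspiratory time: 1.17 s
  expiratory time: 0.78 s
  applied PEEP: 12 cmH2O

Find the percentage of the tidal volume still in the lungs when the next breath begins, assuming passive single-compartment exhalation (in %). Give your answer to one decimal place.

Flow: 27 L/min ÷ 60 = 0.45 L/s.
Vt = flow × Ti = 0.45 L/s × 1.17 s × 1000 mL/L = 526.5 mL.
R = (PIP − Pplat)/V̇ = (30 − 23) / 0.45 = 7.0/0.45 = 15.556 cmH2O·s/L.
C = Vt/(Pplat − PEEP) = 526.5 / (23 − 12) = 526.5/11.0 = 47.864 mL/cmH2O.
τ = R × C = 15.556 × 0.04786 L/cmH2O = 0.7445 s.
Fraction remaining at end-expiration = e^(−Te/τ) = e^(−0.78/0.7445) = 0.3507 → 35.07%.

35.1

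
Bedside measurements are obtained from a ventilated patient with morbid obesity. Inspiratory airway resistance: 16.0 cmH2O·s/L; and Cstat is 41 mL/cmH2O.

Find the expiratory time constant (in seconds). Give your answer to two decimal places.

τ = R × C = 16.0 × 41 mL/cmH2O = 16.0 × 0.041 L/cmH2O = 0.656 s.

0.66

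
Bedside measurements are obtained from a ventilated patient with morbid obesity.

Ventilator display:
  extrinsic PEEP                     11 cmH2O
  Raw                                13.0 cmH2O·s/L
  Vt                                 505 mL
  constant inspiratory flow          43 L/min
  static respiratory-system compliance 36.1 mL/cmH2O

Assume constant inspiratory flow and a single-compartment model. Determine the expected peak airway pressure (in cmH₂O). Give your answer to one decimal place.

34.3

Flow: 43 L/min ÷ 60 = 0.7167 L/s.
Equation of motion (constant flow): PIP = Vt/C + R·V̇ + PEEP.
PIP = 505/36.1 + 13.0×0.7167 + 11 = 13.989 + 9.317 + 11 = 34.306 cmH2O.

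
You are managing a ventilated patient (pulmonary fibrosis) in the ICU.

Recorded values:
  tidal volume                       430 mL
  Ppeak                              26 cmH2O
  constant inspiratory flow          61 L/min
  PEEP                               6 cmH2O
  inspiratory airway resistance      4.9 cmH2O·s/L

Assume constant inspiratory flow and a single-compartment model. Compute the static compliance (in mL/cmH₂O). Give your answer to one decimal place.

Flow: 61 L/min ÷ 60 = 1.0167 L/s.
Equation of motion (constant flow): PIP = Vt/C + R·V̇ + PEEP.
Vt/C = PIP − R·V̇ − PEEP = 26 − 4.9×1.0167 − 6 = 26 − 4.982 − 6 = 15.018 cmH2O.
C = Vt / 15.018 = 430 / 15.018 = 28.632 mL/cmH2O.

28.6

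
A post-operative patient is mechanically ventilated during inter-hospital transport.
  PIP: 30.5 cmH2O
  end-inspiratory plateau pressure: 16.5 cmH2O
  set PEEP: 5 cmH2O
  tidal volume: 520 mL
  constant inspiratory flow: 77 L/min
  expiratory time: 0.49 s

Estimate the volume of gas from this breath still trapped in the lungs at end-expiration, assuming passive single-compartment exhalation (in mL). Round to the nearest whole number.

193

Flow: 77 L/min ÷ 60 = 1.2833 L/s.
R = (PIP − Pplat)/V̇ = (30.5 − 16.5) / 1.2833 = 14.0/1.2833 = 10.909 cmH2O·s/L.
C = Vt/(Pplat − PEEP) = 520.0 / (16.5 − 5) = 520.0/11.5 = 45.217 mL/cmH2O.
τ = R × C = 10.909 × 0.04522 L/cmH2O = 0.4933 s.
Fraction remaining = e^(−Te/τ) = e^(−0.49/0.4933) = 0.3703.
Trapped volume = 520.0 × 0.3703 = 192.56 mL.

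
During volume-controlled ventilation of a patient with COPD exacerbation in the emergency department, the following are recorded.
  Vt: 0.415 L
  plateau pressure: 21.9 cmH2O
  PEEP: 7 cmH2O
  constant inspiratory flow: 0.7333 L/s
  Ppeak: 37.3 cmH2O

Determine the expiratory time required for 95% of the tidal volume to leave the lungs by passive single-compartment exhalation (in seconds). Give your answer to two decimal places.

R = (PIP − Pplat)/V̇ = (37.3 − 21.9) / 0.7333 = 15.4/0.7333 = 21.001 cmH2O·s/L.
C = Vt/(Pplat − PEEP) = 415.0 / (21.9 − 7) = 415.0/14.9 = 27.852 mL/cmH2O.
τ = R × C = 21.001 × 0.02785 L/cmH2O = 0.5849 s.
t = −τ·ln(1 − 0.95) = −0.5849·ln(0.05) = 1.752 s.

1.75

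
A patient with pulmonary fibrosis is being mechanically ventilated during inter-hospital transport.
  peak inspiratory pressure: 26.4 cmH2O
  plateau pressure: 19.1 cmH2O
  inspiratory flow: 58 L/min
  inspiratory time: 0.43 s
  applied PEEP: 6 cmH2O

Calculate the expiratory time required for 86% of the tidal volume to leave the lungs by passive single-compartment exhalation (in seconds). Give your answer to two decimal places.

0.47

Flow: 58 L/min ÷ 60 = 0.9667 L/s.
Vt = flow × Ti = 0.9667 L/s × 0.43 s × 1000 mL/L = 415.68 mL.
R = (PIP − Pplat)/V̇ = (26.4 − 19.1) / 0.9667 = 7.3/0.9667 = 7.551 cmH2O·s/L.
C = Vt/(Pplat − PEEP) = 415.68 / (19.1 − 6) = 415.68/13.1 = 31.731 mL/cmH2O.
τ = R × C = 7.551 × 0.03173 L/cmH2O = 0.2396 s.
t = −τ·ln(1 − 0.86) = −0.2396·ln(0.14) = 0.4711 s.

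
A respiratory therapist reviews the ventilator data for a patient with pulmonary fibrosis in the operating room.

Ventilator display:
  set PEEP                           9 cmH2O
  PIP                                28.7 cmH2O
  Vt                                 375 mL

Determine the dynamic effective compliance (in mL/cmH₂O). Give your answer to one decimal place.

19.0

Dynamic compliance = Vt / (PIP − PEEP) = 375 / (28.7 − 9) = 375 / 19.7 = 19.036 mL/cmH2O.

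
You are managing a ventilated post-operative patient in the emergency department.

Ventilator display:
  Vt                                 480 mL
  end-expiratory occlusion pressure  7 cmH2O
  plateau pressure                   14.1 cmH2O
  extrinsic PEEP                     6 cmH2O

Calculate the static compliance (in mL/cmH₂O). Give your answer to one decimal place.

End-expiratory occlusion gives total PEEP = 7 cmH2O (intrinsic PEEP = 7 − 6 = 1). Use total PEEP for the elastic gradient.
Cstat = Vt / (Pplat − PEEPtotal) = 480 / (14.1 − 7) = 480 / 7.1 = 67.606 mL/cmH2O.

67.6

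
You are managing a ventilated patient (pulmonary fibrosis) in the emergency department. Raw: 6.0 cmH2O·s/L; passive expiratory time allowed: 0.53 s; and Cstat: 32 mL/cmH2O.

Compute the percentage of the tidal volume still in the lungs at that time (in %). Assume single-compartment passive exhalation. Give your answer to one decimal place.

6.3

τ = R × C = 6.0 × 32 mL/cmH2O = 6.0 × 0.032 L/cmH2O = 0.192 s.
Passive exhalation: V(t)/V₀ = e^(−t/τ) = e^(−0.53/0.192) = 0.06327.
Fraction remaining = 0.06327 → 6.327%.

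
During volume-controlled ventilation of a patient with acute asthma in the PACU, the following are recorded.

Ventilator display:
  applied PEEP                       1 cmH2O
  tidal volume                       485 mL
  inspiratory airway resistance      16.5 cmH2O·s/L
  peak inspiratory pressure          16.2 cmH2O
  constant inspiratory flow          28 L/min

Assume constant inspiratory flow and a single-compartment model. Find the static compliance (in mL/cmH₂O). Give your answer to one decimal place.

64.7

Flow: 28 L/min ÷ 60 = 0.4667 L/s.
Equation of motion (constant flow): PIP = Vt/C + R·V̇ + PEEP.
Vt/C = PIP − R·V̇ − PEEP = 16.2 − 16.5×0.4667 − 1 = 16.2 − 7.701 − 1 = 7.499 cmH2O.
C = Vt / 7.499 = 485 / 7.499 = 64.675 mL/cmH2O.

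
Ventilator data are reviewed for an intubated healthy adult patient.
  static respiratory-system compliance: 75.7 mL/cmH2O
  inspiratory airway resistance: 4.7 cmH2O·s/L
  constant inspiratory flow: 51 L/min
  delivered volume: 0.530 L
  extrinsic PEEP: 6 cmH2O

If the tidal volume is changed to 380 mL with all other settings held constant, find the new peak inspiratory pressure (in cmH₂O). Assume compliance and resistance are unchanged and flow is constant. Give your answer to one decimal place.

15.0

Flow: 51 L/min ÷ 60 = 0.85 L/s.
PIP = Vt/C + R·V̇ + PEEP (constant-flow equation of motion).
Only the elastic term changes: ΔPIP = ΔVt / C = (380 − 530) / 75.7 = -1.982 cmH2O.
Original PIP = 530/75.7 + 4.7×0.85 + 6 = 16.996 cmH2O; new PIP = 16.996 + (-1.982) = 15.014 cmH2O.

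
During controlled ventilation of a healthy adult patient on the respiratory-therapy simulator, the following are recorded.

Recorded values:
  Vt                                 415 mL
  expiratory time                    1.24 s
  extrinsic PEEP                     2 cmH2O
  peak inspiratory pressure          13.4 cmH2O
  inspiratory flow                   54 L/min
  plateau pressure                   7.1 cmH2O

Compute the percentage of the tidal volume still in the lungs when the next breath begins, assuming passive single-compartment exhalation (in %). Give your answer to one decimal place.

11.3

Flow: 54 L/min ÷ 60 = 0.9 L/s.
R = (PIP − Pplat)/V̇ = (13.4 − 7.1) / 0.9 = 6.3/0.9 = 7.0 cmH2O·s/L.
C = Vt/(Pplat − PEEP) = 415.0 / (7.1 − 2) = 415.0/5.1 = 81.373 mL/cmH2O.
τ = R × C = 7.0 × 0.08137 L/cmH2O = 0.5696 s.
Fraction remaining at end-expiration = e^(−Te/τ) = e^(−1.24/0.5696) = 0.1134 → 11.34%.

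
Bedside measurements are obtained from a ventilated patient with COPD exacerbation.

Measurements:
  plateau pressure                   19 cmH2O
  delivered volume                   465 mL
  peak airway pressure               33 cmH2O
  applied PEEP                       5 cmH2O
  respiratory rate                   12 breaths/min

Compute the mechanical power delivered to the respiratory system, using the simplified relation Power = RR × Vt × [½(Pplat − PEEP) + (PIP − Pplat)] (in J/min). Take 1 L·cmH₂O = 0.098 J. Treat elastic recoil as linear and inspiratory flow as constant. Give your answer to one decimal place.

11.5

Per-breath work = Vt × [½(Pplat−PEEP) + (PIP−Pplat)] = 0.465 × [0.5×14.0 + 14.0] = 0.465 × 21.0 = 9.765 L·cmH2O.
Power = 12 × 9.765 = 117.18 L·cmH2O/min.
× 0.098 J/(L·cmH2O) → 11.484 J/min.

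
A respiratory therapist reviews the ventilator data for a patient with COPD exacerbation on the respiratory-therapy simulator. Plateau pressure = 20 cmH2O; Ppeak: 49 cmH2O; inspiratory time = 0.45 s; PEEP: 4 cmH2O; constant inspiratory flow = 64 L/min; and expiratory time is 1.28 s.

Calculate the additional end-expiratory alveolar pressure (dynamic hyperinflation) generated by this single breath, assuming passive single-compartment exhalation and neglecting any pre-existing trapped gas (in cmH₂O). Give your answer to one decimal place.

3.3

Flow: 64 L/min ÷ 60 = 1.0667 L/s.
Vt = flow × Ti = 1.0667 L/s × 0.45 s × 1000 mL/L = 480.02 mL.
R = (PIP − Pplat)/V̇ = (49 − 20) / 1.0667 = 29.0/1.0667 = 27.187 cmH2O·s/L.
C = Vt/(Pplat − PEEP) = 480.02 / (20 − 4) = 480.02/16.0 = 30.001 mL/cmH2O.
τ = R × C = 27.187 × 0.03 L/cmH2O = 0.8156 s.
Fraction remaining = e^(−Te/τ) = e^(−1.28/0.8156) = 0.2082; trapped volume = 480.02 × 0.2082 = 99.94 mL.
Additional alveolar pressure from trapping ≈ V_trapped / C = 99.94 / 30.001 = 3.331 cmH2O.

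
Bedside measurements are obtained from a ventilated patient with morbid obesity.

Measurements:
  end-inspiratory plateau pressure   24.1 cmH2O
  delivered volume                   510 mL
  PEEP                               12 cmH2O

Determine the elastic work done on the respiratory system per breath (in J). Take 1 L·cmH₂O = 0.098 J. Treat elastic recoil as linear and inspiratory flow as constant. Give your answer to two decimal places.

0.30

Elastic work ≈ ½ × (Pplat − PEEP) × Vt = 0.5 × (24.1 − 12) × 0.510 L = 0.5 × 12.1 × 0.510 = 3.086 L·cmH2O.
× 0.098 J/(L·cmH2O) → 0.3024 J.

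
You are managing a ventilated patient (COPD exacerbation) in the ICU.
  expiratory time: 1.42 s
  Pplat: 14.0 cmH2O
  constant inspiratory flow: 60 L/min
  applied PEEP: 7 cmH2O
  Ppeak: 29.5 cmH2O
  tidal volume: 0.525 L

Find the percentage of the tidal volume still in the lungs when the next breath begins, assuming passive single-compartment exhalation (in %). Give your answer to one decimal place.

29.5

Flow: 60 L/min ÷ 60 = 1 L/s.
R = (PIP − Pplat)/V̇ = (29.5 − 14.0) / 1 = 15.5/1 = 15.5 cmH2O·s/L.
C = Vt/(Pplat − PEEP) = 525.0 / (14.0 − 7) = 525.0/7.0 = 75.0 mL/cmH2O.
τ = R × C = 15.5 × 0.075 L/cmH2O = 1.163 s.
Fraction remaining at end-expiration = e^(−Te/τ) = e^(−1.42/1.163) = 0.2949 → 29.49%.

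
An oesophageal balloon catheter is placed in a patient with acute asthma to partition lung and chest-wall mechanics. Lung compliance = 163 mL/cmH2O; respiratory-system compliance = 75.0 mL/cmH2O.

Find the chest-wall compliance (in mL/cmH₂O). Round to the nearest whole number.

139

1/Ccw = 1/Crs − 1/CL.
1/Ccw = 1/75.0 − 1/163 = 0.007198.
Ccw = 138.93 mL/cmH2O.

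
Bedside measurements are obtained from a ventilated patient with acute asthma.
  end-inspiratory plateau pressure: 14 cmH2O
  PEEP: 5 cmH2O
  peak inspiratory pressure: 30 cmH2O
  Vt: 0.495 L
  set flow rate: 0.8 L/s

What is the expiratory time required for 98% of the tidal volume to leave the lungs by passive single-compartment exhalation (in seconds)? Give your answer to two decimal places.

4.30

R = (PIP − Pplat)/V̇ = (30 − 14) / 0.8 = 16.0/0.8 = 20.0 cmH2O·s/L.
C = Vt/(Pplat − PEEP) = 495.0 / (14 − 5) = 495.0/9.0 = 55.0 mL/cmH2O.
τ = R × C = 20.0 × 0.055 L/cmH2O = 1.1 s.
t = −τ·ln(1 − 0.98) = −1.1·ln(0.02) = 4.303 s.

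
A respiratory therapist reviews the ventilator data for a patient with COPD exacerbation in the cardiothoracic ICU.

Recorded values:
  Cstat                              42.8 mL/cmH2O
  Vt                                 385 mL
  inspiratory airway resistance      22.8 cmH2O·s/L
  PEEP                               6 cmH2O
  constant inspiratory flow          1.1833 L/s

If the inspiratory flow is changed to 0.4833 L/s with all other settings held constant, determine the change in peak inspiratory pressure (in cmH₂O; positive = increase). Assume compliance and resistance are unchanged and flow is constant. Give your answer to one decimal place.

PIP = Vt/C + R·V̇ + PEEP (constant-flow equation of motion).
Only the resistive term changes: ΔPIP = R × ΔV̇ = 22.8 × (0.4833 − 1.1833) = 22.8 × -0.7 = -15.96 cmH2O.

-16.0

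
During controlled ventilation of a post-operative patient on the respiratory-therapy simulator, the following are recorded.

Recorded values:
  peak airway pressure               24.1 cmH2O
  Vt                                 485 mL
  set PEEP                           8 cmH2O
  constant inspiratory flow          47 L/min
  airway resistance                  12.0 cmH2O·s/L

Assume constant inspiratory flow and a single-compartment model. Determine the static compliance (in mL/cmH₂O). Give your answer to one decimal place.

Flow: 47 L/min ÷ 60 = 0.7833 L/s.
Equation of motion (constant flow): PIP = Vt/C + R·V̇ + PEEP.
Vt/C = PIP − R·V̇ − PEEP = 24.1 − 12.0×0.7833 − 8 = 24.1 − 9.4 − 8 = 6.7 cmH2O.
C = Vt / 6.7 = 485 / 6.7 = 72.388 mL/cmH2O.

72.4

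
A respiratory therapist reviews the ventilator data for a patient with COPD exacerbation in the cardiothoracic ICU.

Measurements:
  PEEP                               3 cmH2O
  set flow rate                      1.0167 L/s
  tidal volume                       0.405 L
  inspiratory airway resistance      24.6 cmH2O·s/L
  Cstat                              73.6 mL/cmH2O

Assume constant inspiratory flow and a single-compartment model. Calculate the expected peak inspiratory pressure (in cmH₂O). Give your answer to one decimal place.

33.5

Equation of motion (constant flow): PIP = Vt/C + R·V̇ + PEEP.
PIP = 405/73.6 + 24.6×1.0167 + 3 = 5.503 + 25.011 + 3 = 33.514 cmH2O.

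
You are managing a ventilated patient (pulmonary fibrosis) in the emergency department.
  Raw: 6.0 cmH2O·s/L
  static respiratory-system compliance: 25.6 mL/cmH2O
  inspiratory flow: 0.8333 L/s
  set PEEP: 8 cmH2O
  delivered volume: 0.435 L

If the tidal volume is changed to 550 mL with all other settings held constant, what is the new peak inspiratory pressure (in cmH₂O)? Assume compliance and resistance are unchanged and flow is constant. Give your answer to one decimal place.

PIP = Vt/C + R·V̇ + PEEP (constant-flow equation of motion).
Only the elastic term changes: ΔPIP = ΔVt / C = (550 − 435) / 25.6 = 4.492 cmH2O.
Original PIP = 435/25.6 + 6.0×0.8333 + 8 = 29.992 cmH2O; new PIP = 29.992 + (4.492) = 34.484 cmH2O.

34.5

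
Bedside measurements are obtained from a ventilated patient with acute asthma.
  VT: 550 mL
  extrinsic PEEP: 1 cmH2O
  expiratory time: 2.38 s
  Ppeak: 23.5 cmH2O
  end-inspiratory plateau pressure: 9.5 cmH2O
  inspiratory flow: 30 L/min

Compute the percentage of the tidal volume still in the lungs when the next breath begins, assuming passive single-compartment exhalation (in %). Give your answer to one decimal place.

26.9

Flow: 30 L/min ÷ 60 = 0.5 L/s.
R = (PIP − Pplat)/V̇ = (23.5 − 9.5) / 0.5 = 14.0/0.5 = 28.0 cmH2O·s/L.
C = Vt/(Pplat − PEEP) = 550.0 / (9.5 − 1) = 550.0/8.5 = 64.706 mL/cmH2O.
τ = R × C = 28.0 × 0.06471 L/cmH2O = 1.812 s.
Fraction remaining at end-expiration = e^(−Te/τ) = e^(−2.38/1.812) = 0.2689 → 26.89%.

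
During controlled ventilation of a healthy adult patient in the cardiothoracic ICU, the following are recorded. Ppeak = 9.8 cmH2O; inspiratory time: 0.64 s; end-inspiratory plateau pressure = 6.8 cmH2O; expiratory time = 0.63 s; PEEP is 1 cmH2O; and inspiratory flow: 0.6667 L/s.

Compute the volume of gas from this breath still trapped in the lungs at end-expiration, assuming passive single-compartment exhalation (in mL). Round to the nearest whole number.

64

Vt = flow × Ti = 0.6667 L/s × 0.64 s × 1000 mL/L = 426.69 mL.
R = (PIP − Pplat)/V̇ = (9.8 − 6.8) / 0.6667 = 3.0/0.6667 = 4.5 cmH2O·s/L.
C = Vt/(Pplat − PEEP) = 426.69 / (6.8 − 1) = 426.69/5.8 = 73.567 mL/cmH2O.
τ = R × C = 4.5 × 0.07357 L/cmH2O = 0.3311 s.
Fraction remaining = e^(−Te/τ) = e^(−0.63/0.3311) = 0.1492.
Trapped volume = 426.69 × 0.1492 = 63.662 mL.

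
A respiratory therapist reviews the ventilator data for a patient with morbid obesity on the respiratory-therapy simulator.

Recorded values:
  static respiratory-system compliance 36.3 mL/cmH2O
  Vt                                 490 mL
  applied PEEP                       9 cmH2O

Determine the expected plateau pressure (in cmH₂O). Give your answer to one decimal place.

22.5

Pplat = PEEP + Vt / Cstat = 9 + 490 / 36.3 = 9 + 13.499 = 22.499 cmH2O.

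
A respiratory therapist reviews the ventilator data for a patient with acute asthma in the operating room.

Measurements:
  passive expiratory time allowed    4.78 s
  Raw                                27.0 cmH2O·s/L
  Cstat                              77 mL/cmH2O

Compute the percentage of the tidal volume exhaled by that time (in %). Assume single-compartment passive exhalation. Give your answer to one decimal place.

τ = R × C = 27.0 × 77 mL/cmH2O = 27.0 × 0.077 L/cmH2O = 2.079 s.
Passive exhalation: V(t)/V₀ = e^(−t/τ) = e^(−4.78/2.079) = 0.1003.
Fraction exhaled = 1 − 0.1003 = 0.8997 → 89.97%.

90.0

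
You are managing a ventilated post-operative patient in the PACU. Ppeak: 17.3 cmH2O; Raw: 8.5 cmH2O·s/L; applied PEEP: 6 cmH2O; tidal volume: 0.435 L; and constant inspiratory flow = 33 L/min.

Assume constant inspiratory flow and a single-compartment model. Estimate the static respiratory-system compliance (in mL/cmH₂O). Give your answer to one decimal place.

Flow: 33 L/min ÷ 60 = 0.55 L/s.
Equation of motion (constant flow): PIP = Vt/C + R·V̇ + PEEP.
Vt/C = PIP − R·V̇ − PEEP = 17.3 − 8.5×0.55 − 6 = 17.3 − 4.675 − 6 = 6.625 cmH2O.
C = Vt / 6.625 = 435 / 6.625 = 65.66 mL/cmH2O.

65.7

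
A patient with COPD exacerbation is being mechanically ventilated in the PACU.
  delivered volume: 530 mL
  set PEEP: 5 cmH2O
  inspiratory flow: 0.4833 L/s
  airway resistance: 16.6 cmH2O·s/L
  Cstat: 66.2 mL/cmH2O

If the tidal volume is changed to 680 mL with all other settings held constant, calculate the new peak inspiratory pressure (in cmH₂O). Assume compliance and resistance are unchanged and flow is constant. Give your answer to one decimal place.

23.3

PIP = Vt/C + R·V̇ + PEEP (constant-flow equation of motion).
Only the elastic term changes: ΔPIP = ΔVt / C = (680 − 530) / 66.2 = 2.266 cmH2O.
Original PIP = 530/66.2 + 16.6×0.4833 + 5 = 21.029 cmH2O; new PIP = 21.029 + (2.266) = 23.295 cmH2O.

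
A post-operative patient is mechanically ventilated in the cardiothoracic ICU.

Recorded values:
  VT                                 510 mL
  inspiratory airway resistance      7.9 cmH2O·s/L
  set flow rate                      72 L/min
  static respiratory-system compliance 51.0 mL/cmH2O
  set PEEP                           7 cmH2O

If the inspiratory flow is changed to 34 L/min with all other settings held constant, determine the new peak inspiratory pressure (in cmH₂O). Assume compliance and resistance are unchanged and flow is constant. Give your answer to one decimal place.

21.5

Flow: 72 L/min ÷ 60 = 1.2 L/s.
New flow: 34 L/min ÷ 60 = 0.5667 L/s.
PIP = Vt/C + R·V̇ + PEEP (constant-flow equation of motion).
Only the resistive term changes: ΔPIP = R × ΔV̇ = 7.9 × (0.5667 − 1.2) = 7.9 × -0.6333 = -5.003 cmH2O.
Original PIP = 510/51.0 + 7.9×1.2 + 7 = 26.48 cmH2O; new PIP = 26.48 + (-5.003) = 21.477 cmH2O.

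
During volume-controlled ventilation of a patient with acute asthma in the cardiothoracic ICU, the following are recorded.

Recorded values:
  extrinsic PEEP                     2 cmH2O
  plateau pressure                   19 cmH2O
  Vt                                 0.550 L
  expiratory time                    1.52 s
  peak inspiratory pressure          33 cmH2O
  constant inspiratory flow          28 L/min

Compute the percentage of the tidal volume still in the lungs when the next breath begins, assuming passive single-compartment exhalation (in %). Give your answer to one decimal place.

Flow: 28 L/min ÷ 60 = 0.4667 L/s.
R = (PIP − Pplat)/V̇ = (33 − 19) / 0.4667 = 14.0/0.4667 = 29.998 cmH2O·s/L.
C = Vt/(Pplat − PEEP) = 550.0 / (19 − 2) = 550.0/17.0 = 32.353 mL/cmH2O.
τ = R × C = 29.998 × 0.03235 L/cmH2O = 0.9704 s.
Fraction remaining at end-expiration = e^(−Te/τ) = e^(−1.52/0.9704) = 0.2088 → 20.88%.

20.9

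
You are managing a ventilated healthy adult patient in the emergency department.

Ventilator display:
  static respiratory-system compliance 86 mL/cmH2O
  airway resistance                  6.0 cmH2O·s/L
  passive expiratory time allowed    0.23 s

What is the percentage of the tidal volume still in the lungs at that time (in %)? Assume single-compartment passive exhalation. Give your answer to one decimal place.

τ = R × C = 6.0 × 86 mL/cmH2O = 6.0 × 0.086 L/cmH2O = 0.516 s.
Passive exhalation: V(t)/V₀ = e^(−t/τ) = e^(−0.23/0.516) = 0.6404.
Fraction remaining = 0.6404 → 64.04%.

64.0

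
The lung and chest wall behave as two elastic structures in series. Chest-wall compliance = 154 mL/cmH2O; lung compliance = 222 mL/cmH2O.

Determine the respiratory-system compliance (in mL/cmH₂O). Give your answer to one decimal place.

Lung and chest wall are elastances in series: 1/Crs = 1/CL + 1/Ccw.
1/Crs = 1/222 + 1/154 = 0.011.
Crs = 90.909 mL/cmH2O.

90.9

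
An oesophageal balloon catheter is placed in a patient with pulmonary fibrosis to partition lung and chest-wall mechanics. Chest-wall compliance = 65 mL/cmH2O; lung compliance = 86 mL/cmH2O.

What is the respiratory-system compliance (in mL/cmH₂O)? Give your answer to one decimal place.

Lung and chest wall are elastances in series: 1/Crs = 1/CL + 1/Ccw.
1/Crs = 1/86 + 1/65 = 0.02701.
Crs = 37.023 mL/cmH2O.

37.0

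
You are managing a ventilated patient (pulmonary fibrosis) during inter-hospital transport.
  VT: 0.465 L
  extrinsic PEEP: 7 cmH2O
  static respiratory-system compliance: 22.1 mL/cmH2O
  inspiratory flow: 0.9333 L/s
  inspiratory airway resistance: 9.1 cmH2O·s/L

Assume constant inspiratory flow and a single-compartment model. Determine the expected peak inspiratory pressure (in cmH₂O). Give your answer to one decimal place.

36.5

Equation of motion (constant flow): PIP = Vt/C + R·V̇ + PEEP.
PIP = 465/22.1 + 9.1×0.9333 + 7 = 21.041 + 8.493 + 7 = 36.534 cmH2O.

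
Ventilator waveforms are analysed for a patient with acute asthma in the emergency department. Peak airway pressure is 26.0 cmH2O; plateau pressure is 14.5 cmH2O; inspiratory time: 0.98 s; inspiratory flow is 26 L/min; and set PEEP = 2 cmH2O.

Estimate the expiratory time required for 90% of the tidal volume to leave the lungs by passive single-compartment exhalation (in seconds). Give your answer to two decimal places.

2.08

Flow: 26 L/min ÷ 60 = 0.4333 L/s.
Vt = flow × Ti = 0.4333 L/s × 0.98 s × 1000 mL/L = 424.63 mL.
R = (PIP − Pplat)/V̇ = (26.0 − 14.5) / 0.4333 = 11.5/0.4333 = 26.541 cmH2O·s/L.
C = Vt/(Pplat − PEEP) = 424.63 / (14.5 − 2) = 424.63/12.5 = 33.97 mL/cmH2O.
τ = R × C = 26.541 × 0.03397 L/cmH2O = 0.9016 s.
t = −τ·ln(1 − 0.90) = −0.9016·ln(0.1) = 2.076 s.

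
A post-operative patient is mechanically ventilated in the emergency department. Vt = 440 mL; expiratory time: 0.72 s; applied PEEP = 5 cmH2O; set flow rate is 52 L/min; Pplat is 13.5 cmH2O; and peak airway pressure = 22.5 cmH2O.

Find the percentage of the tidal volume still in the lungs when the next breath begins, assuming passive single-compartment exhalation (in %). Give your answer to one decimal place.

26.2

Flow: 52 L/min ÷ 60 = 0.8667 L/s.
R = (PIP − Pplat)/V̇ = (22.5 − 13.5) / 0.8667 = 9.0/0.8667 = 10.384 cmH2O·s/L.
C = Vt/(Pplat − PEEP) = 440.0 / (13.5 − 5) = 440.0/8.5 = 51.765 mL/cmH2O.
τ = R × C = 10.384 × 0.05177 L/cmH2O = 0.5376 s.
Fraction remaining at end-expiration = e^(−Te/τ) = e^(−0.72/0.5376) = 0.262 → 26.2%.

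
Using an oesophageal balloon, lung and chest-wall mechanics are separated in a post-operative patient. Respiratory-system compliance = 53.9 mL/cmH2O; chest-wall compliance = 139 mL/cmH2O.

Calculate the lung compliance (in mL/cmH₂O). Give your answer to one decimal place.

1/CL = 1/Crs − 1/Ccw.
1/CL = 1/53.9 − 1/139 = 0.01136.
CL = 88.028 mL/cmH2O.

88.0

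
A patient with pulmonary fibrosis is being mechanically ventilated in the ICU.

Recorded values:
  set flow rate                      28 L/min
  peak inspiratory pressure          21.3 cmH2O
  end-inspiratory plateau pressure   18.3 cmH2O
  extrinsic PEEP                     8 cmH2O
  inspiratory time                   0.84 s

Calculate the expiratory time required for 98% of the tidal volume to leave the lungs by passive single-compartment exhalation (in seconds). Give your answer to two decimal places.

0.96

Flow: 28 L/min ÷ 60 = 0.4667 L/s.
Vt = flow × Ti = 0.4667 L/s × 0.84 s × 1000 mL/L = 392.03 mL.
R = (PIP − Pplat)/V̇ = (21.3 − 18.3) / 0.4667 = 3.0/0.4667 = 6.428 cmH2O·s/L.
C = Vt/(Pplat − PEEP) = 392.03 / (18.3 − 8) = 392.03/10.3 = 38.061 mL/cmH2O.
τ = R × C = 6.428 × 0.03806 L/cmH2O = 0.2446 s.
t = −τ·ln(1 − 0.98) = −0.2446·ln(0.02) = 0.9569 s.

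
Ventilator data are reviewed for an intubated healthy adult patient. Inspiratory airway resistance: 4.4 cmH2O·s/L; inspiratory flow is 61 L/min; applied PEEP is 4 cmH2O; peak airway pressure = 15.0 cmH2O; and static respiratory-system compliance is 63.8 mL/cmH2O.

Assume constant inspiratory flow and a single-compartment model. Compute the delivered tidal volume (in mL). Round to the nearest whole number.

Flow: 61 L/min ÷ 60 = 1.0167 L/s.
Equation of motion (constant flow): PIP = Vt/C + R·V̇ + PEEP.
Vt/C = PIP − R·V̇ − PEEP = 15.0 − 4.473 − 4 = 6.527 cmH2O.
Vt = C × 6.527 = 63.8 × 6.527 = 416.42 mL.

416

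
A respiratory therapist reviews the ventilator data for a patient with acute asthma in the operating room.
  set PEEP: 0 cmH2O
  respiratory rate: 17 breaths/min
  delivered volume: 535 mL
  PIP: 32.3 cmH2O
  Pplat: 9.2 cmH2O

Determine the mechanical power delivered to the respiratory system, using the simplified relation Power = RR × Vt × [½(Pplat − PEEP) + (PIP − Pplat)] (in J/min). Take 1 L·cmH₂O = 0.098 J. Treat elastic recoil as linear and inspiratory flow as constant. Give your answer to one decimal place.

Per-breath work = Vt × [½(Pplat−PEEP) + (PIP−Pplat)] = 0.535 × [0.5×9.2 + 23.1] = 0.535 × 27.7 = 14.82 L·cmH2O.
Power = 17 × 14.82 = 251.94 L·cmH2O/min.
× 0.098 J/(L·cmH2O) → 24.69 J/min.

24.7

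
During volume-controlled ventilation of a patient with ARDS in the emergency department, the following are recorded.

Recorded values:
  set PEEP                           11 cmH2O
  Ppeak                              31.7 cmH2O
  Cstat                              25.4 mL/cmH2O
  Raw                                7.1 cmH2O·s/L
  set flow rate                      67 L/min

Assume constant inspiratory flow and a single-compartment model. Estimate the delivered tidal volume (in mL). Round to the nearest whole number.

Flow: 67 L/min ÷ 60 = 1.1167 L/s.
Equation of motion (constant flow): PIP = Vt/C + R·V̇ + PEEP.
Vt/C = PIP − R·V̇ − PEEP = 31.7 − 7.929 − 11 = 12.771 cmH2O.
Vt = C × 12.771 = 25.4 × 12.771 = 324.38 mL.

324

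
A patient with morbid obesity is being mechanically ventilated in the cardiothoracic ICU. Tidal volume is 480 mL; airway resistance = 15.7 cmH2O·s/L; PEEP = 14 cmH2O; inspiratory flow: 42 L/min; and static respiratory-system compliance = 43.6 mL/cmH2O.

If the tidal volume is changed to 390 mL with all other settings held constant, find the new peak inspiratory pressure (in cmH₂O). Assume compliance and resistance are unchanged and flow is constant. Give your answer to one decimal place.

Flow: 42 L/min ÷ 60 = 0.7 L/s.
PIP = Vt/C + R·V̇ + PEEP (constant-flow equation of motion).
Only the elastic term changes: ΔPIP = ΔVt / C = (390 − 480) / 43.6 = -2.064 cmH2O.
Original PIP = 480/43.6 + 15.7×0.7 + 14 = 35.999 cmH2O; new PIP = 35.999 + (-2.064) = 33.935 cmH2O.

33.9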